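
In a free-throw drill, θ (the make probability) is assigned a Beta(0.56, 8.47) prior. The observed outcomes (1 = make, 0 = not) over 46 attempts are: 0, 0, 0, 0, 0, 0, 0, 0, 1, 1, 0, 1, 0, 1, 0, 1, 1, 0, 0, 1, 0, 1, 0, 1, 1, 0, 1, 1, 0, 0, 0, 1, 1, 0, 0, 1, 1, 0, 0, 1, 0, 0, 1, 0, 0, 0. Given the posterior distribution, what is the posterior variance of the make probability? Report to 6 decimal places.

The Beta prior is conjugate to a Binomial/Bernoulli likelihood; the update adds successes to α and failures to β.
Posterior: Beta(α+k, β+n−k) = Beta(0.56+18, 8.47+28) = Beta(18.56, 36.47).
Var = αβ/((α+β)²(α+β+1)) = 18.56·36.47/(55.03²·56.03) = 0.003989.

0.003989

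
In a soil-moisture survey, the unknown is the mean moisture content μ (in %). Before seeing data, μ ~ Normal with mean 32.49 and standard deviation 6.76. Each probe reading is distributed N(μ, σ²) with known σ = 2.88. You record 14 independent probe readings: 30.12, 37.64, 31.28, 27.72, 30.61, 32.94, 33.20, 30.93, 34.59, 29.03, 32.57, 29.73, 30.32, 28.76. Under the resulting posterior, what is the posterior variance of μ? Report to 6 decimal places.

For Normal data with known variance σ², a Normal(μ₀, σ₀²) prior on μ is conjugate. Posterior precision = 1/σ₀² + n/σ²; posterior mean is the precision-weighted average of μ₀ and x̄.
σ₀² = 6.76² = 45.6976, σ² = 2.88² = 8.2944; σ² + n·σ₀² = 8.2944 + 14·45.6976 = 648.0608.
Posterior precision = 1/σ₀² + n/σ² = 1/45.6976 + 14/8.2944 = (σ² + n·σ₀²)/(σ₀²σ²) = 648.0608/(45.6976·8.2944); posterior variance σₙ² = σ₀²σ²/(σ² + n·σ₀²) = 45.6976·8.2944/648.0608 = 0.584874.

0.584874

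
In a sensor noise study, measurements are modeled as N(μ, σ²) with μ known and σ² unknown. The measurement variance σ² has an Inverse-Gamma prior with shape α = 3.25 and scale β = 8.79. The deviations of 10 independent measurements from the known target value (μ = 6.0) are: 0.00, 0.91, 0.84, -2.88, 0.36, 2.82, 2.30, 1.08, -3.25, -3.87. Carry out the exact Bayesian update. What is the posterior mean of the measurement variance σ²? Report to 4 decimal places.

4.6542

With known mean μ and an Inverse-Gamma(α, β) prior on σ², the Normal likelihood is conjugate: posterior is Inv-Gamma(α + n/2, β + Σ(xᵢ−μ)²/2).
Σ(xᵢ−μ)² = (0.00)² + (0.91)² + (0.84)² + (-2.88)² + (0.36)² + (2.82)² + (2.30)² + (1.08)² + (-3.25)² + (-3.87)² = 49.9059.
Posterior: Inv-Gamma(3.25 + 10/2, 8.79 + 49.9059/2) = Inv-Gamma(8.25, 33.74295).
E[σ²|data] = β/(α−1) = 33.74295/7.25 = 4.6542.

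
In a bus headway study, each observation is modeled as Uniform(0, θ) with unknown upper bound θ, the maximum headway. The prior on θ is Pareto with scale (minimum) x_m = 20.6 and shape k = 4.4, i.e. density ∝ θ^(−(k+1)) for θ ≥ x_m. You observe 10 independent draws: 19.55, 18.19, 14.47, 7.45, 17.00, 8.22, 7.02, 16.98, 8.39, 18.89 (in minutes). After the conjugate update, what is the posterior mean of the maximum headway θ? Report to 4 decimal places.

22.1373

A Pareto(scale x_m, shape k) prior on the upper bound θ of Uniform(0, θ) is conjugate: posterior is Pareto(max(x_m, max xᵢ), k + n).
Sample maximum = 19.55; prior scale x_m = 20.6 → posterior scale = max = 20.60.
Posterior shape = 4.4 + 10 = 14.4.
E[θ|data] = k·x_m/(k−1) = 14.4·20.60/13.4 = 22.1373.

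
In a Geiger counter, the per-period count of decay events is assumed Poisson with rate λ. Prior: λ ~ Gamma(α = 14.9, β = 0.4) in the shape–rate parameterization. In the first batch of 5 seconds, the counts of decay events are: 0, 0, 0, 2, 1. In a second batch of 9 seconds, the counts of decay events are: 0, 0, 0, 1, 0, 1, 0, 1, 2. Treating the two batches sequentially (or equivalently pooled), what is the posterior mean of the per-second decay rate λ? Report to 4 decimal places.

With a Gamma(shape α, rate β) prior, the Poisson likelihood is conjugate: the posterior is Gamma(α + ΣXᵢ, β + n).
Batch 1: sum of counts S = 3 over n = 5 seconds.
After batch 1: Gamma(α+S, β+n) = Gamma(14.9+3, 0.4+5) = Gamma(17.9, 5.4).
Batch 2: sum of counts S = 5 over n = 9 seconds.
After batch 2: Gamma(α+S, β+n) = Gamma(17.9+5, 5.4+9) = Gamma(22.9, 14.4).
Posterior mean = α/β = 22.9/14.4 = 1.5903.

1.5903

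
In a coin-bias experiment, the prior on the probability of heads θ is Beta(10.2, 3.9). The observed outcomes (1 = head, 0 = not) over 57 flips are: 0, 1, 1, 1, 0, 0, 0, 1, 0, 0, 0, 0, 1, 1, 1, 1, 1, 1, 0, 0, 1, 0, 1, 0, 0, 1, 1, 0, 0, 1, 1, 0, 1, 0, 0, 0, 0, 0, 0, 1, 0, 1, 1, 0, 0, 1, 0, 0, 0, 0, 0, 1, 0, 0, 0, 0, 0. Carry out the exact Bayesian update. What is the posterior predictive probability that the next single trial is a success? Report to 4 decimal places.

The Beta prior is conjugate to a Binomial/Bernoulli likelihood; the update adds successes to α and failures to β.
Posterior: Beta(α+k, β+n−k) = Beta(10.2+22, 3.9+35) = Beta(32.2, 38.9).
For a single future Bernoulli trial, P(success | data) = α/(α+β) = 0.4529.

0.4529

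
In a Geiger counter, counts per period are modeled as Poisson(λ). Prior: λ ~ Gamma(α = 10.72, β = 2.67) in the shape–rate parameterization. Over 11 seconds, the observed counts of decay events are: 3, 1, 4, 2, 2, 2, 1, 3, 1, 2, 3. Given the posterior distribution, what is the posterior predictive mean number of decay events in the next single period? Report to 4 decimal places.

With a Gamma(shape α, rate β) prior, the Poisson likelihood is conjugate: the posterior is Gamma(α + ΣXᵢ, β + n).
Sum of counts S = 24 over n = 11 seconds.
Posterior: Gamma(α+S, β+n) = Gamma(10.72+24, 2.67+11) = Gamma(34.72, 13.67).
The predictive distribution for one future period is NegBinom with mean α/β = 2.5399.

2.5399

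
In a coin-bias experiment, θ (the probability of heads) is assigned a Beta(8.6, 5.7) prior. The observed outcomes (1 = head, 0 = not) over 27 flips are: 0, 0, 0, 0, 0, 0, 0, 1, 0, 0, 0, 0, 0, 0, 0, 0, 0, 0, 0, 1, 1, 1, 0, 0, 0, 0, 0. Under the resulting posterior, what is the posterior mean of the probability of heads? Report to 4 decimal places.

0.3051

The Beta prior is conjugate to a Binomial/Bernoulli likelihood; the update adds successes to α and failures to β.
Posterior: Beta(α+k, β+n−k) = Beta(8.6+4, 5.7+23) = Beta(12.6, 28.7).
Posterior mean = α/(α+β) = 12.6/41.3 = 0.3051.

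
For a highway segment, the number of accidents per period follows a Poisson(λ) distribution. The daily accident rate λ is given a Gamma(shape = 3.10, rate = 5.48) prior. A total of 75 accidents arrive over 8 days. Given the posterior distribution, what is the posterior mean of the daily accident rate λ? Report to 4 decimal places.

5.7938

With a Gamma(shape α, rate β) prior, the Poisson likelihood is conjugate: the posterior is Gamma(α + ΣXᵢ, β + n).
Posterior: Gamma(α+S, β+n) = Gamma(3.10+75, 5.48+8) = Gamma(78.10, 13.48).
Posterior mean = α/β = 78.10/13.48 = 5.7938.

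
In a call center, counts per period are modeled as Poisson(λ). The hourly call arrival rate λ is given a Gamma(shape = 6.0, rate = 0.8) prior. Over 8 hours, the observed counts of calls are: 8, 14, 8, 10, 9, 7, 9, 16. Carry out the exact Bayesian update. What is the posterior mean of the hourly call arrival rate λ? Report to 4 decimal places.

With a Gamma(shape α, rate β) prior, the Poisson likelihood is conjugate: the posterior is Gamma(α + ΣXᵢ, β + n).
Sum of counts S = 81 over n = 8 hours.
Posterior: Gamma(α+S, β+n) = Gamma(6.0+81, 0.8+8) = Gamma(87.0, 8.8).
Posterior mean = α/β = 87.0/8.8 = 9.8864.

9.8864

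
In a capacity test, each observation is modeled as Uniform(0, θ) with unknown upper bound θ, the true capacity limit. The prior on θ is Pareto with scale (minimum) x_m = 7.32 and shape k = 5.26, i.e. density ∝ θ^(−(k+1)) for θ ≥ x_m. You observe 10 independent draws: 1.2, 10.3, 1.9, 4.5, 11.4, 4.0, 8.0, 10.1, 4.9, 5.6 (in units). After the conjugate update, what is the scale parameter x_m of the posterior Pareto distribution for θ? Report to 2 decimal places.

A Pareto(scale x_m, shape k) prior on the upper bound θ of Uniform(0, θ) is conjugate: posterior is Pareto(max(x_m, max xᵢ), k + n).
Sample maximum = 11.4; prior scale x_m = 7.32 → posterior scale = max = 11.40.
Posterior shape = 5.26 + 10 = 15.26.
Posterior scale x_m = 11.40.

11.40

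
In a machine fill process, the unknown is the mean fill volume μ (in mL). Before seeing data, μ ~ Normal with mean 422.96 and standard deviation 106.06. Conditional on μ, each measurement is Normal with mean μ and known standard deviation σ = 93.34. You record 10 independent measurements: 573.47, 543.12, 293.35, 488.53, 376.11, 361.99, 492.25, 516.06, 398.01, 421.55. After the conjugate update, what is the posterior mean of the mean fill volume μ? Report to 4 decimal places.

For Normal data with known variance σ², a Normal(μ₀, σ₀²) prior on μ is conjugate. Posterior precision = 1/σ₀² + n/σ²; posterior mean is the precision-weighted average of μ₀ and x̄.
Σxᵢ = 573.47 + 543.12 + 293.35 + 488.53 + 376.11 + 361.99 + 492.25 + 516.06 + 398.01 + 421.55 = 4464.44, so n·x̄ = 4464.44.
σ₀² = 106.06² = 11248.7236, σ² = 93.34² = 8712.3556; σ² + n·σ₀² = 8712.3556 + 10·11248.7236 = 121199.5916.
Posterior mean = (μ₀/σ₀² + n·x̄/σ²)/(1/σ₀² + n/σ²) = (σ²·μ₀ + σ₀²·n·x̄)/(σ² + n·σ₀²) = (8712.3556·422.96 + 11248.7236·4464.44)/121199.5916 = 53904229.51336/121199.5916 = 444.7559.

444.7559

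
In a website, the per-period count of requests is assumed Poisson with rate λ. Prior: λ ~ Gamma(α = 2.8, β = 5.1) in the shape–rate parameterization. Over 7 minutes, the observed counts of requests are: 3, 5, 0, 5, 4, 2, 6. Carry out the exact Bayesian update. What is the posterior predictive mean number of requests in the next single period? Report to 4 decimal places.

2.2975

With a Gamma(shape α, rate β) prior, the Poisson likelihood is conjugate: the posterior is Gamma(α + ΣXᵢ, β + n).
Sum of counts S = 25 over n = 7 minutes.
Posterior: Gamma(α+S, β+n) = Gamma(2.8+25, 5.1+7) = Gamma(27.8, 12.1).
The predictive distribution for one future period is NegBinom with mean α/β = 2.2975.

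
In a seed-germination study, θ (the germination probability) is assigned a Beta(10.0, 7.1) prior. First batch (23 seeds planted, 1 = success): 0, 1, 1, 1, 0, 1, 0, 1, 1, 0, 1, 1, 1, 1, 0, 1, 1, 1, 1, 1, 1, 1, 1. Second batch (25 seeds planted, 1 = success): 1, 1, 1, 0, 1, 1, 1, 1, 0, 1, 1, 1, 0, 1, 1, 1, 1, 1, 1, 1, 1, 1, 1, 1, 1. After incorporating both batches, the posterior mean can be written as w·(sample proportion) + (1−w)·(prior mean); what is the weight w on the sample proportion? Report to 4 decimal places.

0.7373

The Beta prior is conjugate to a Binomial/Bernoulli likelihood; the update adds successes to α and failures to β.
Total number of seeds planted: n = 23 + 25 = 48.
Posterior mean = (α₀+k)/(α₀+β₀+n) = [n/(α₀+β₀+n)]·(k/n) + [(α₀+β₀)/(α₀+β₀+n)]·α₀/(α₀+β₀), so only n and the prior enter the weight.
The weight on the data is w = n/(α₀+β₀+n) = 48/(10.0+7.1+48) = 48/65.1 = 0.7373.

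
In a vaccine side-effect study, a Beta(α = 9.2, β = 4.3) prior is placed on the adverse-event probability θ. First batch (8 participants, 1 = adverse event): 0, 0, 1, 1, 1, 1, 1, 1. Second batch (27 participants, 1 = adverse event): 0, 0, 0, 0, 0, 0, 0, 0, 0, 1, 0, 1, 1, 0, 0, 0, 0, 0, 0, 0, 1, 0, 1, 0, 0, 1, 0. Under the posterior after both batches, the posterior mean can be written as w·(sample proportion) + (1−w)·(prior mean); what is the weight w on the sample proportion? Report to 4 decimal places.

The Beta prior is conjugate to a Binomial/Bernoulli likelihood; the update adds successes to α and failures to β.
Total number of participants: n = 8 + 27 = 35.
Posterior mean = (α₀+k)/(α₀+β₀+n) = [n/(α₀+β₀+n)]·(k/n) + [(α₀+β₀)/(α₀+β₀+n)]·α₀/(α₀+β₀), so only n and the prior enter the weight.
The weight on the data is w = n/(α₀+β₀+n) = 35/(9.2+4.3+35) = 35/48.5 = 0.7216.

0.7216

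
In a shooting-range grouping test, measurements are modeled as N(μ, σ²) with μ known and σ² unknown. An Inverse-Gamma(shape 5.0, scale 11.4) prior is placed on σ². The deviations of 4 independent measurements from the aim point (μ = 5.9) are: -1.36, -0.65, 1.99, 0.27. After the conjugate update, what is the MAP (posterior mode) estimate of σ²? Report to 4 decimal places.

1.8191

With known mean μ and an Inverse-Gamma(α, β) prior on σ², the Normal likelihood is conjugate: posterior is Inv-Gamma(α + n/2, β + Σ(xᵢ−μ)²/2).
Σ(xᵢ−μ)² = (-1.36)² + (-0.65)² + (1.99)² + (0.27)² = 6.3051.
Posterior: Inv-Gamma(5.0 + 4/2, 11.4 + 6.3051/2) = Inv-Gamma(7.00, 14.55255).
Mode = β/(α+1) = 14.55255/8.00 = 1.8191.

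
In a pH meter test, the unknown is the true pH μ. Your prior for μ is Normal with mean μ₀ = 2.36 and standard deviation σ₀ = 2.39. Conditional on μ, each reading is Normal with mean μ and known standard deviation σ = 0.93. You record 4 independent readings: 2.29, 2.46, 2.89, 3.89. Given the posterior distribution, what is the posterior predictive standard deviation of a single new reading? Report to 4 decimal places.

1.0360

For Normal data with known variance σ², a Normal(μ₀, σ₀²) prior on μ is conjugate. Posterior precision = 1/σ₀² + n/σ²; posterior mean is the precision-weighted average of μ₀ and x̄.
σ₀² = 2.39² = 5.7121, σ² = 0.93² = 0.8649; σ² + n·σ₀² = 0.8649 + 4·5.7121 = 23.7133.
Posterior precision = 1/σ₀² + n/σ² = 1/5.7121 + 4/0.8649 = (σ² + n·σ₀²)/(σ₀²σ²) = 23.7133/(5.7121·0.8649); posterior variance σₙ² = σ₀²σ²/(σ² + n·σ₀²) = 5.7121·0.8649/23.7133 = 0.208339.
Predictive variance for one new observation = σₙ² + σ² = 5.7121·0.8649/23.7133 + 0.8649 = σ²·(σ₀² + 23.7133)/23.7133 = 0.8649·29.4254/23.7133 = 1.073239; SD = √(0.8649·29.4254/23.7133) = 1.0360.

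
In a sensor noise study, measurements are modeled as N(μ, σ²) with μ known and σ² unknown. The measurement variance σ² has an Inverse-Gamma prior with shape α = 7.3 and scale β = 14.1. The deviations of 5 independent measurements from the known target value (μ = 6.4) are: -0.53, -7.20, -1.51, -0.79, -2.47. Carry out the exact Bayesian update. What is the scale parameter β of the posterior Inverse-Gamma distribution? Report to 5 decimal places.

With known mean μ and an Inverse-Gamma(α, β) prior on σ², the Normal likelihood is conjugate: posterior is Inv-Gamma(α + n/2, β + Σ(xᵢ−μ)²/2).
Σ(xᵢ−μ)² = (-0.53)² + (-7.20)² + (-1.51)² + (-0.79)² + (-2.47)² = 61.1260.
Posterior: Inv-Gamma(7.3 + 5/2, 14.1 + 61.1260/2) = Inv-Gamma(9.80, 44.66300).
Posterior β = 44.66300.

44.66300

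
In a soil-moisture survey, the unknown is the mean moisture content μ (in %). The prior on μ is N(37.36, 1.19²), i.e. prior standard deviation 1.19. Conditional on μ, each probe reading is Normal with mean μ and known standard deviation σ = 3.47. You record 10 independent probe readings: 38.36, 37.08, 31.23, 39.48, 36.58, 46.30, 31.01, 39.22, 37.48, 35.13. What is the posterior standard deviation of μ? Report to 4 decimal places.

For Normal data with known variance σ², a Normal(μ₀, σ₀²) prior on μ is conjugate. Posterior precision = 1/σ₀² + n/σ²; posterior mean is the precision-weighted average of μ₀ and x̄.
σ₀² = 1.19² = 1.4161, σ² = 3.47² = 12.0409; σ² + n·σ₀² = 12.0409 + 10·1.4161 = 26.2019.
Posterior precision = 1/σ₀² + n/σ² = 1/1.4161 + 10/12.0409 = (σ² + n·σ₀²)/(σ₀²σ²) = 26.2019/(1.4161·12.0409); posterior variance σₙ² = σ₀²σ²/(σ² + n·σ₀²) = 1.4161·12.0409/26.2019 = 0.650759.
Posterior SD = √σₙ² = √(1.4161·12.0409/26.2019) = 0.8067.

0.8067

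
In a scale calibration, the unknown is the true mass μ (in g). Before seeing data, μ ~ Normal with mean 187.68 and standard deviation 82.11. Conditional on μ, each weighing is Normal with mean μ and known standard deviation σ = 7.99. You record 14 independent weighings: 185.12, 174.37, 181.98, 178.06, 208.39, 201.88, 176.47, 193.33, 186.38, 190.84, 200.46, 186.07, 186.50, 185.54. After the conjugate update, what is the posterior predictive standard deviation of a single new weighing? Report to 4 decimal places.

8.2702

For Normal data with known variance σ², a Normal(μ₀, σ₀²) prior on μ is conjugate. Posterior precision = 1/σ₀² + n/σ²; posterior mean is the precision-weighted average of μ₀ and x̄.
σ₀² = 82.11² = 6742.0521, σ² = 7.99² = 63.8401; σ² + n·σ₀² = 63.8401 + 14·6742.0521 = 94452.5695.
Posterior precision = 1/σ₀² + n/σ² = 1/6742.0521 + 14/63.8401 = (σ² + n·σ₀²)/(σ₀²σ²) = 94452.5695/(6742.0521·63.8401); posterior variance σₙ² = σ₀²σ²/(σ² + n·σ₀²) = 6742.0521·63.8401/94452.5695 = 4.556925.
Predictive variance for one new observation = σₙ² + σ² = 6742.0521·63.8401/94452.5695 + 63.8401 = σ²·(σ₀² + 94452.5695)/94452.5695 = 63.8401·101194.6216/94452.5695 = 68.397025; SD = √(63.8401·101194.6216/94452.5695) = 8.2702.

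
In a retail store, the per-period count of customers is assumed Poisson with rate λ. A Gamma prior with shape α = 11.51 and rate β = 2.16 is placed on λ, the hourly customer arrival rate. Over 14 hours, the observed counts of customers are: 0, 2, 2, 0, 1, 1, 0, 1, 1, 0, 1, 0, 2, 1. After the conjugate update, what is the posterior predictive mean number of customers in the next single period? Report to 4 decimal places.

With a Gamma(shape α, rate β) prior, the Poisson likelihood is conjugate: the posterior is Gamma(α + ΣXᵢ, β + n).
Sum of counts S = 12 over n = 14 hours.
Posterior: Gamma(α+S, β+n) = Gamma(11.51+12, 2.16+14) = Gamma(23.51, 16.16).
The predictive distribution for one future period is NegBinom with mean α/β = 1.4548.

1.4548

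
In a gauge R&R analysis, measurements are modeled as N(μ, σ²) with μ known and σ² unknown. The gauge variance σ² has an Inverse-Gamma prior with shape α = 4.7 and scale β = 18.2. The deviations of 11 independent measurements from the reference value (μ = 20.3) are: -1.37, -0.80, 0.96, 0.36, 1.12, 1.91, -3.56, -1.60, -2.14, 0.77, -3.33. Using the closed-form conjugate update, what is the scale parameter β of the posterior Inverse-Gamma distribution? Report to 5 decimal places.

38.18280

With known mean μ and an Inverse-Gamma(α, β) prior on σ², the Normal likelihood is conjugate: posterior is Inv-Gamma(α + n/2, β + Σ(xᵢ−μ)²/2).
Σ(xᵢ−μ)² = (-1.37)² + (-0.80)² + (0.96)² + (0.36)² + (1.12)² + (1.91)² + (-3.56)² + (-1.60)² + (-2.14)² + (0.77)² + (-3.33)² = 39.9656.
Posterior: Inv-Gamma(4.7 + 11/2, 18.2 + 39.9656/2) = Inv-Gamma(10.20, 38.18280).
Posterior β = 38.18280.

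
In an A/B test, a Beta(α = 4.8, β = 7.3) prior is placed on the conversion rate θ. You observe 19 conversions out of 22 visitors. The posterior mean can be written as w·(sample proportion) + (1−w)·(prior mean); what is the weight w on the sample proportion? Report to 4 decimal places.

The Beta prior is conjugate to a Binomial/Bernoulli likelihood; the update adds successes to α and failures to β.
Posterior mean = (α₀+k)/(α₀+β₀+n) = [n/(α₀+β₀+n)]·(k/n) + [(α₀+β₀)/(α₀+β₀+n)]·α₀/(α₀+β₀), so only n and the prior enter the weight.
The weight on the data is w = n/(α₀+β₀+n) = 22/(4.8+7.3+22) = 22/34.1 = 0.6452.

0.6452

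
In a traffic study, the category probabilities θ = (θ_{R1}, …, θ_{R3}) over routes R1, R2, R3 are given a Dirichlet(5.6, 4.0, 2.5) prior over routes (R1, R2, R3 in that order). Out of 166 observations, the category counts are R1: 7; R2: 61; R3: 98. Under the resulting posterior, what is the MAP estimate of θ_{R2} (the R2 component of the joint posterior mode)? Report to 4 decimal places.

The Dirichlet prior is conjugate to the Multinomial likelihood: each posterior αⱼ = prior αⱼ + observed count nⱼ.
Posterior concentration: (12.6, 65.0, 100.5), total = 178.1.
Joint mode component: (α_{R2}−1)/(Σα−K) = 64.0/175.1 = 0.3655.

0.3655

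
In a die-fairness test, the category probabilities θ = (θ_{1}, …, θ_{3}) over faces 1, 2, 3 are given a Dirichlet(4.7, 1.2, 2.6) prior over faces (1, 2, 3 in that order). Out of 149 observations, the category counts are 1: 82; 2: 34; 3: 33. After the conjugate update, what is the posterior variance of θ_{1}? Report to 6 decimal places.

0.001561

The Dirichlet prior is conjugate to the Multinomial likelihood: each posterior αⱼ = prior αⱼ + observed count nⱼ.
Posterior concentration: (86.7, 35.2, 35.6), total = 157.5.
Var[θ_j] = α_j(Σα−α_j)/((Σα)²(Σα+1)) = 86.7·70.8/(157.5²·158.5) = 0.001561.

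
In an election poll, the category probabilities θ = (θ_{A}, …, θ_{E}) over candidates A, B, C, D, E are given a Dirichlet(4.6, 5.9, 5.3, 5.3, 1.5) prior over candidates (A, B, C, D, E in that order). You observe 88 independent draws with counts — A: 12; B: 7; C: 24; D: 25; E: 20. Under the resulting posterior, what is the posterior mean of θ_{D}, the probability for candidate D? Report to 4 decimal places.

The Dirichlet prior is conjugate to the Multinomial likelihood: each posterior αⱼ = prior αⱼ + observed count nⱼ.
Posterior concentration: (16.6, 12.9, 29.3, 30.3, 21.5), total = 110.6.
E[θ_{D}|data] = α_{D}/Σα = 30.3/110.6 = 0.2740.

0.2740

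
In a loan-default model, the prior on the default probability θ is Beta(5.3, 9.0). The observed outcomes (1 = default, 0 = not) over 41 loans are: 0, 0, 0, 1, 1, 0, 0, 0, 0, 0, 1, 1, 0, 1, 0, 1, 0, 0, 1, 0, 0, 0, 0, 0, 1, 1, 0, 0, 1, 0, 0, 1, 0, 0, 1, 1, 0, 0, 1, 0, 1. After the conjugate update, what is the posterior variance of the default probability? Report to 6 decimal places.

The Beta prior is conjugate to a Binomial/Bernoulli likelihood; the update adds successes to α and failures to β.
Posterior: Beta(α+k, β+n−k) = Beta(5.3+15, 9.0+26) = Beta(20.3, 35.0).
Var = αβ/((α+β)²(α+β+1)) = 20.3·35.0/(55.3²·56.3) = 0.004127.

0.004127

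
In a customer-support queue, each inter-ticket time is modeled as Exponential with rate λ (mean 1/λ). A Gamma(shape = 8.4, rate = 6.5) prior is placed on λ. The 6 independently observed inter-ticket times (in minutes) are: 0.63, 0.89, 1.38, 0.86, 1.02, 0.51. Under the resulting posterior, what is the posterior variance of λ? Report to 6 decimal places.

0.103594

With a Gamma(shape α, rate β) prior on the exponential rate λ, the posterior after n observations with total T = Σxᵢ is Gamma(α+n, β+T).
Sum of observations T = 5.29 minutes; n = 6.
Posterior: Gamma(8.4+6, 6.5+5.29) = Gamma(14.4, 11.79).
Var = α/β² = 0.103594.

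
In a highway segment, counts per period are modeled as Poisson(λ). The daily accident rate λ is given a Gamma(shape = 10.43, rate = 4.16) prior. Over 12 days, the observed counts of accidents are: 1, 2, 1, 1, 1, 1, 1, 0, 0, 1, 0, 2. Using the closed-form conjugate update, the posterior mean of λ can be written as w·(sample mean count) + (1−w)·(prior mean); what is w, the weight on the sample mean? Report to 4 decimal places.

0.7426

With a Gamma(shape α, rate β) prior, the Poisson likelihood is conjugate: the posterior is Gamma(α + ΣXᵢ, β + n).
Posterior mean = (α₀+S)/(β₀+n) = [n/(β₀+n)]·(S/n) + [β₀/(β₀+n)]·(α₀/β₀), so only n and β₀ enter the weight.
Weight on data w = n/(β₀+n) = 12/(4.16+12) = 12/16.16 = 0.7426.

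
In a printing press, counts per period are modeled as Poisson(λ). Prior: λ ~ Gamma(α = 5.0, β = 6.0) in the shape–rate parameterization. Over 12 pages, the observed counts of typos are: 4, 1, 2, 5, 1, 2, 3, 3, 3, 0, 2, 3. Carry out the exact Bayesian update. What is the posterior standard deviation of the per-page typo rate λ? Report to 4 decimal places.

0.3239

With a Gamma(shape α, rate β) prior, the Poisson likelihood is conjugate: the posterior is Gamma(α + ΣXᵢ, β + n).
Sum of counts S = 29 over n = 12 pages.
Posterior: Gamma(α+S, β+n) = Gamma(5.0+29, 6.0+12) = Gamma(34.0, 18.0).
SD = √α/β = √34.0/18.0 = 0.3239.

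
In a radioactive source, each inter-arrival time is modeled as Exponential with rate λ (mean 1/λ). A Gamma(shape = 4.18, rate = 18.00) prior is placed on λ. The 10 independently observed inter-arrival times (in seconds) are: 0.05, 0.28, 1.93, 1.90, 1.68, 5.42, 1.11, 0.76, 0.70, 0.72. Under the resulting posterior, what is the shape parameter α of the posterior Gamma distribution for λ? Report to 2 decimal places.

14.18

With a Gamma(shape α, rate β) prior on the exponential rate λ, the posterior after n observations with total T = Σxᵢ is Gamma(α+n, β+T).
Sum of observations T = 14.55 seconds; n = 10.
Posterior: Gamma(4.18+10, 18.00+14.55) = Gamma(14.18, 32.55).
Posterior α = 14.18.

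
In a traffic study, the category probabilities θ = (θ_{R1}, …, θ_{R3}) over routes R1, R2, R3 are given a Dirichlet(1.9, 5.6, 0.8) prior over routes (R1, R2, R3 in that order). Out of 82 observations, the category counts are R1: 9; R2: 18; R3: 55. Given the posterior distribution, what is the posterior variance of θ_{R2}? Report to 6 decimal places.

0.002114

The Dirichlet prior is conjugate to the Multinomial likelihood: each posterior αⱼ = prior αⱼ + observed count nⱼ.
Posterior concentration: (10.9, 23.6, 55.8), total = 90.3.
Var[θ_j] = α_j(Σα−α_j)/((Σα)²(Σα+1)) = 23.6·66.7/(90.3²·91.3) = 0.002114.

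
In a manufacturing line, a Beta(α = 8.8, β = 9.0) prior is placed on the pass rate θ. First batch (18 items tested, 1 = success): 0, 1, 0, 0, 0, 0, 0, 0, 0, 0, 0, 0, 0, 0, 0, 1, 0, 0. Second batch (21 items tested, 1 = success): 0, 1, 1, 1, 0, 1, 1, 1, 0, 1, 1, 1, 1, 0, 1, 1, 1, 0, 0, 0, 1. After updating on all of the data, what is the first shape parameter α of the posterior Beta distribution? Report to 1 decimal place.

24.8

The Beta prior is conjugate to a Binomial/Bernoulli likelihood; the update adds successes to α and failures to β.
After batch 1: Beta(8.8+2, 9.0+16) = Beta(10.8, 25.0).
After batch 2: Beta(10.8+14, 25.0+7) = Beta(24.8, 32.0).
Posterior α = 24.8.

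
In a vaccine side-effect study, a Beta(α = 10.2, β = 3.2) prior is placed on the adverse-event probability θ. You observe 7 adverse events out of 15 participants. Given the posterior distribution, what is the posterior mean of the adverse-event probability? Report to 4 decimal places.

0.6056

The Beta prior is conjugate to a Binomial/Bernoulli likelihood; the update adds successes to α and failures to β.
Posterior: Beta(α+k, β+n−k) = Beta(10.2+7, 3.2+8) = Beta(17.2, 11.2).
Posterior mean = α/(α+β) = 17.2/28.4 = 0.6056.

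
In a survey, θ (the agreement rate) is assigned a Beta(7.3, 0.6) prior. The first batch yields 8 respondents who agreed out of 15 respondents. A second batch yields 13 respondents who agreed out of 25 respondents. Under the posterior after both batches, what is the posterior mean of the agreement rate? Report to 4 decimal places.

0.5908

The Beta prior is conjugate to a Binomial/Bernoulli likelihood; the update adds successes to α and failures to β.
After batch 1: Beta(7.3+8, 0.6+7) = Beta(15.3, 7.6).
After batch 2: Beta(15.3+13, 7.6+12) = Beta(28.3, 19.6).
Posterior mean = α/(α+β) = 28.3/47.9 = 0.5908.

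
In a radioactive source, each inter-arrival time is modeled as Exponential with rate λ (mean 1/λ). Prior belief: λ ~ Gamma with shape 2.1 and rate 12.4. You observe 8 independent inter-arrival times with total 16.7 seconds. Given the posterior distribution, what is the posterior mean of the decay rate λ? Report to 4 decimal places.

0.3471

With a Gamma(shape α, rate β) prior on the exponential rate λ, the posterior after n observations with total T = Σxᵢ is Gamma(α+n, β+T).
Posterior: Gamma(2.1+8, 12.4+16.7) = Gamma(10.1, 29.1).
Posterior mean of λ = α/β = 10.1/29.1 = 0.3471.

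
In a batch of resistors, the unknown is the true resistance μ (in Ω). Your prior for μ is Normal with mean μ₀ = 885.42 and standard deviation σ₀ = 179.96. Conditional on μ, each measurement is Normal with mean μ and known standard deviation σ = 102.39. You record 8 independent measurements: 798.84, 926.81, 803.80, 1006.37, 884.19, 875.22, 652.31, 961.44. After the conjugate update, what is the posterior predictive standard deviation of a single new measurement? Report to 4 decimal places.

108.3661

For Normal data with known variance σ², a Normal(μ₀, σ₀²) prior on μ is conjugate. Posterior precision = 1/σ₀² + n/σ²; posterior mean is the precision-weighted average of μ₀ and x̄.
σ₀² = 179.96² = 32385.6016, σ² = 102.39² = 10483.7121; σ² + n·σ₀² = 10483.7121 + 8·32385.6016 = 269568.5249.
Posterior precision = 1/σ₀² + n/σ² = 1/32385.6016 + 8/10483.7121 = (σ² + n·σ₀²)/(σ₀²σ²) = 269568.5249/(32385.6016·10483.7121); posterior variance σₙ² = σ₀²σ²/(σ² + n·σ₀²) = 32385.6016·10483.7121/269568.5249 = 1259.499133.
Predictive variance for one new observation = σₙ² + σ² = 32385.6016·10483.7121/269568.5249 + 10483.7121 = σ²·(σ₀² + 269568.5249)/269568.5249 = 10483.7121·301954.1265/269568.5249 = 11743.211233; SD = √(10483.7121·301954.1265/269568.5249) = 108.3661.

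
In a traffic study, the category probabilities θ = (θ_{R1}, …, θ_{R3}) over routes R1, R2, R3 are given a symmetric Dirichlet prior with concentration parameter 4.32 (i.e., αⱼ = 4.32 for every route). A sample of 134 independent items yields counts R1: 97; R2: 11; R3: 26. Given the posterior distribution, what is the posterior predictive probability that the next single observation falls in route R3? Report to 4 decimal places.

0.2063

The Dirichlet prior is conjugate to the Multinomial likelihood: each posterior αⱼ = prior αⱼ + observed count nⱼ.
Posterior concentration: (101.32, 15.32, 30.32), total = 146.96.
P(next = R3 | data) = α_{R3}/Σα = 0.2063.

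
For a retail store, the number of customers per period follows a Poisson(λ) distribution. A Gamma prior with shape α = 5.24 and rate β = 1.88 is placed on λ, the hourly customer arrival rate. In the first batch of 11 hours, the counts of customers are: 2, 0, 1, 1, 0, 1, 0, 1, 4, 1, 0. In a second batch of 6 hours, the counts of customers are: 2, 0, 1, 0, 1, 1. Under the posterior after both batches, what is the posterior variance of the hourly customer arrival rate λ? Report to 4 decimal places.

With a Gamma(shape α, rate β) prior, the Poisson likelihood is conjugate: the posterior is Gamma(α + ΣXᵢ, β + n).
Batch 1: sum of counts S = 11 over n = 11 hours.
After batch 1: Gamma(α+S, β+n) = Gamma(5.24+11, 1.88+11) = Gamma(16.24, 12.88).
Batch 2: sum of counts S = 5 over n = 6 hours.
After batch 2: Gamma(α+S, β+n) = Gamma(16.24+5, 12.88+6) = Gamma(21.24, 18.88).
Var = α/β² = 21.24/18.88² = 0.0596.

0.0596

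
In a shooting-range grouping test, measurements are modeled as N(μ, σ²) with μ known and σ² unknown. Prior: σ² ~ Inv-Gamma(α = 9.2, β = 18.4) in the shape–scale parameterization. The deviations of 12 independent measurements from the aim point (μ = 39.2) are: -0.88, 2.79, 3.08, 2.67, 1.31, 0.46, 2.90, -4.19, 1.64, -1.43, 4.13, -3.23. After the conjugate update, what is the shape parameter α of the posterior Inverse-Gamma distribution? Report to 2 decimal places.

15.20

With known mean μ and an Inverse-Gamma(α, β) prior on σ², the Normal likelihood is conjugate: posterior is Inv-Gamma(α + n/2, β + Σ(xᵢ−μ)²/2).
Σ(xᵢ−μ)² = (-0.88)² + (2.79)² + (3.08)² + (2.67)² + (1.31)² + (0.46)² + (2.90)² + (-4.19)² + (1.64)² + (-1.43)² + (4.13)² + (-3.23)² = 85.2919.
Posterior: Inv-Gamma(9.2 + 12/2, 18.4 + 85.2919/2) = Inv-Gamma(15.20, 61.04595).
Posterior α = 15.20.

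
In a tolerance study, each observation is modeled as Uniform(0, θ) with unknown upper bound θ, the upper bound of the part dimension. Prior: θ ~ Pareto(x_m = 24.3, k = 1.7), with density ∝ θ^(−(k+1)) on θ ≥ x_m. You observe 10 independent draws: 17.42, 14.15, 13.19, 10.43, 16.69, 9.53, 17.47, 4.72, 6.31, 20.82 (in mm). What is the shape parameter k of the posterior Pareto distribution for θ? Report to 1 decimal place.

11.7

A Pareto(scale x_m, shape k) prior on the upper bound θ of Uniform(0, θ) is conjugate: posterior is Pareto(max(x_m, max xᵢ), k + n).
Sample maximum = 20.82; prior scale x_m = 24.3 → posterior scale = max = 24.30.
Posterior shape = 1.7 + 10 = 11.7.
Posterior shape k = 11.7.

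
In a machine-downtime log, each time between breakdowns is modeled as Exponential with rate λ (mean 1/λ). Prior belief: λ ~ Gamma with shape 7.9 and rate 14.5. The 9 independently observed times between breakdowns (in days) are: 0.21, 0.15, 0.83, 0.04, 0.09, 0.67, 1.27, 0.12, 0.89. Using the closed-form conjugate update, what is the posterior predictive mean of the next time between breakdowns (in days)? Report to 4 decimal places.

1.1805

With a Gamma(shape α, rate β) prior on the exponential rate λ, the posterior after n observations with total T = Σxᵢ is Gamma(α+n, β+T).
Sum of observations T = 4.27 days; n = 9.
Posterior: Gamma(7.9+9, 14.5+4.27) = Gamma(16.9, 18.77).
The predictive distribution for the next observation is Lomax; its mean is β/(α−1) = 18.77/15.9 = 1.1805.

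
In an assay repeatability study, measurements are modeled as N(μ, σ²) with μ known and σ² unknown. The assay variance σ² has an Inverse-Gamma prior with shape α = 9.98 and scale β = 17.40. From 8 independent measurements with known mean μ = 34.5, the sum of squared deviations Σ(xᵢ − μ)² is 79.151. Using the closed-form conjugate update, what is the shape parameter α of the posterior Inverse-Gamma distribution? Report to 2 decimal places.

13.98

With known mean μ and an Inverse-Gamma(α, β) prior on σ², the Normal likelihood is conjugate: posterior is Inv-Gamma(α + n/2, β + Σ(xᵢ−μ)²/2).
Posterior: Inv-Gamma(9.98 + 8/2, 17.40 + 79.151/2) = Inv-Gamma(13.98, 56.9755).
Posterior α = 13.98.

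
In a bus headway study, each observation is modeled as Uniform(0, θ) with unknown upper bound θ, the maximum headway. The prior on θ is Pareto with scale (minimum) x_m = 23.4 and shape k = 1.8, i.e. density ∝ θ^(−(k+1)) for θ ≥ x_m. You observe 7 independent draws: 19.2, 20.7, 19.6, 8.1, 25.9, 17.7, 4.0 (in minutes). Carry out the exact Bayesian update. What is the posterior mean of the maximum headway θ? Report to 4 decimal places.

A Pareto(scale x_m, shape k) prior on the upper bound θ of Uniform(0, θ) is conjugate: posterior is Pareto(max(x_m, max xᵢ), k + n).
Sample maximum = 25.9; prior scale x_m = 23.4 → posterior scale = max = 25.9.
Posterior shape = 1.8 + 7 = 8.8.
E[θ|data] = k·x_m/(k−1) = 8.8·25.9/7.8 = 29.2205.

29.2205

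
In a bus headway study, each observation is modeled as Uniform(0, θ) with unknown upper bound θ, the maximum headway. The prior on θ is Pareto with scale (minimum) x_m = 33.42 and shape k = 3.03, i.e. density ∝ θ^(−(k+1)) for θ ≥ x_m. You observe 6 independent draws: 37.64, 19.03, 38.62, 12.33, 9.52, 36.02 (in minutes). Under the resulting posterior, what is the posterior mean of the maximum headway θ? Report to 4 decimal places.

43.4295

A Pareto(scale x_m, shape k) prior on the upper bound θ of Uniform(0, θ) is conjugate: posterior is Pareto(max(x_m, max xᵢ), k + n).
Sample maximum = 38.62; prior scale x_m = 33.42 → posterior scale = max = 38.62.
Posterior shape = 3.03 + 6 = 9.03.
E[θ|data] = k·x_m/(k−1) = 9.03·38.62/8.03 = 43.4295.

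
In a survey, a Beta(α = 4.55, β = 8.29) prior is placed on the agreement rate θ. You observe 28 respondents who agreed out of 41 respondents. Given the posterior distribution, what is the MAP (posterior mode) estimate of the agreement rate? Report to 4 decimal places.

0.6086

The Beta prior is conjugate to a Binomial/Bernoulli likelihood; the update adds successes to α and failures to β.
Posterior: Beta(α+k, β+n−k) = Beta(4.55+28, 8.29+13) = Beta(32.55, 21.29).
Mode of Beta(a,b) for a,b>1 is (a−1)/(a+b−2) = 31.55/51.84 = 0.6086.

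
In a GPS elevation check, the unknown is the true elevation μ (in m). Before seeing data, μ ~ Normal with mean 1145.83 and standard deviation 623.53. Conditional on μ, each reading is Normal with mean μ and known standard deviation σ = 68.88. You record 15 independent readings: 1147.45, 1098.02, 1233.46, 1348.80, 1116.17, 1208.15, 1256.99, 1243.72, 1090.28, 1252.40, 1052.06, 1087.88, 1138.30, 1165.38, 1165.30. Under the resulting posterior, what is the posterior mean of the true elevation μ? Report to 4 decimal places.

For Normal data with known variance σ², a Normal(μ₀, σ₀²) prior on μ is conjugate. Posterior precision = 1/σ₀² + n/σ²; posterior mean is the precision-weighted average of μ₀ and x̄.
Σxᵢ = 1147.45 + 1098.02 + 1233.46 + 1348.80 + 1116.17 + 1208.15 + 1256.99 + 1243.72 + 1090.28 + 1252.40 + 1052.06 + 1087.88 + 1138.30 + 1165.38 + 1165.30 = 17604.36, so n·x̄ = 17604.36.
σ₀² = 623.53² = 388789.6609, σ² = 68.88² = 4744.4544; σ² + n·σ₀² = 4744.4544 + 15·388789.6609 = 5836589.3679.
Posterior mean = (μ₀/σ₀² + n·x̄/σ²)/(1/σ₀² + n/σ²) = (σ²·μ₀ + σ₀²·n·x̄)/(σ² + n·σ₀²) = (4744.4544·1145.83 + 388789.6609·17604.36)/5836589.3679 = 6849829492.946676/5836589.3679 = 1173.6014.

1173.6014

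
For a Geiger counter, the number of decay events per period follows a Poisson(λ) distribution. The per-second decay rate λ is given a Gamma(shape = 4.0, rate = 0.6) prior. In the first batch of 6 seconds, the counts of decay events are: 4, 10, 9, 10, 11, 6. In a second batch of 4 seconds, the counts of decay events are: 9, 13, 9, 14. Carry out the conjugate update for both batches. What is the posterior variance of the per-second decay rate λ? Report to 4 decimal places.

With a Gamma(shape α, rate β) prior, the Poisson likelihood is conjugate: the posterior is Gamma(α + ΣXᵢ, β + n).
Batch 1: sum of counts S = 50 over n = 6 seconds.
After batch 1: Gamma(α+S, β+n) = Gamma(4.0+50, 0.6+6) = Gamma(54.0, 6.6).
Batch 2: sum of counts S = 45 over n = 4 seconds.
After batch 2: Gamma(α+S, β+n) = Gamma(54.0+45, 6.6+4) = Gamma(99.0, 10.6).
Var = α/β² = 99.0/10.6² = 0.8811.

0.8811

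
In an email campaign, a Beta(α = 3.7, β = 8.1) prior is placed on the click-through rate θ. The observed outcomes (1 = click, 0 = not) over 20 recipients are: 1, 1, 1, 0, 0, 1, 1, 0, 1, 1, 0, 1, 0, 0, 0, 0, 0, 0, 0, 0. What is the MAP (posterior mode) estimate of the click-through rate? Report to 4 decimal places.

0.3591

The Beta prior is conjugate to a Binomial/Bernoulli likelihood; the update adds successes to α and failures to β.
Posterior: Beta(α+k, β+n−k) = Beta(3.7+8, 8.1+12) = Beta(11.7, 20.1).
Mode of Beta(a,b) for a,b>1 is (a−1)/(a+b−2) = 10.7/29.8 = 0.3591.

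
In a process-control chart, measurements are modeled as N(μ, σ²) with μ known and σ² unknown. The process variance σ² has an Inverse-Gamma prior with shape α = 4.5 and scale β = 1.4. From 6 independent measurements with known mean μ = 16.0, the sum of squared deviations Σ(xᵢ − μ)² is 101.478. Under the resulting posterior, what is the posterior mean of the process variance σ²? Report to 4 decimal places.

8.0214

With known mean μ and an Inverse-Gamma(α, β) prior on σ², the Normal likelihood is conjugate: posterior is Inv-Gamma(α + n/2, β + Σ(xᵢ−μ)²/2).
Posterior: Inv-Gamma(4.5 + 6/2, 1.4 + 101.478/2) = Inv-Gamma(7.50, 52.1390).
E[σ²|data] = β/(α−1) = 52.1390/6.50 = 8.0214.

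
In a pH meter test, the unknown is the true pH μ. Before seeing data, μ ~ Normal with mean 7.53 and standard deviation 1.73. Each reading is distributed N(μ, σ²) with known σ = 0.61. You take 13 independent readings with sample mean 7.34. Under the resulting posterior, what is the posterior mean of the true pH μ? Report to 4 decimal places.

For Normal data with known variance σ², a Normal(μ₀, σ₀²) prior on μ is conjugate. Posterior precision = 1/σ₀² + n/σ²; posterior mean is the precision-weighted average of μ₀ and x̄.
n·x̄ = 13·7.34 = 95.42.
σ₀² = 1.73² = 2.9929, σ² = 0.61² = 0.3721; σ² + n·σ₀² = 0.3721 + 13·2.9929 = 39.2798.
Posterior mean = (μ₀/σ₀² + n·x̄/σ²)/(1/σ₀² + n/σ²) = (σ²·μ₀ + σ₀²·n·x̄)/(σ² + n·σ₀²) = (0.3721·7.53 + 2.9929·95.42)/39.2798 = 288.384431/39.2798 = 7.3418.

7.3418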